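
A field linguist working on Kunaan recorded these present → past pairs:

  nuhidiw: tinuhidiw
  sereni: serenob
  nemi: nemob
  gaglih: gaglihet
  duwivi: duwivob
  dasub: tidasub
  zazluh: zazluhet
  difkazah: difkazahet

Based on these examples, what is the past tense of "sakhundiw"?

sereni and nuhidiw both have last vowel 'i' yet inflect differently (serenob, tinuhidiw), so the last vowel is not what conditions the rule; the final letter is.
"sakhundiw" ends in -w. The one such stem in the data (nuhidiw → tinuhidiw) adds the prefix ti-, so the same rule applies.
The other patterns: stems ending in -i drop the final letter and add -ob; stems ending in -h add -et.
So sakhundiw → tisakhundiw.

tisakhundiw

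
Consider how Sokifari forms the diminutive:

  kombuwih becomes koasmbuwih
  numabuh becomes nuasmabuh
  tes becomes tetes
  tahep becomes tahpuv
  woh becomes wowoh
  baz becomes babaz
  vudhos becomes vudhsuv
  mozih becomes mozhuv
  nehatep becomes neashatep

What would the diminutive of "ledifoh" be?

tes and vudhos both end in -s yet inflect differently (tetes, vudhsuv), so the final letter is not what conditions the rule; the number of vowels is.
"ledifoh" has 3 vowels. The stems with 3 vowels (nehatep → neashatep, kombuwih → koasmbuwih, numabuh → nuasmabuh) insert -as- after the first vowel.
So ledifoh → leasdifoh.

leasdifoh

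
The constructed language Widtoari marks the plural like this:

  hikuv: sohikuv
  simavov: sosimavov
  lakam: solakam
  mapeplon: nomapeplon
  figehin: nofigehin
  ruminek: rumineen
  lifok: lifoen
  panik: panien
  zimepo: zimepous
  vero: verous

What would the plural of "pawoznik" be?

pawoznien

simavov and mapeplon both have last vowel 'o' yet inflect differently (sosimavov, nomapeplon), so the last vowel is not what conditions the rule; the final letter is.
"pawoznik" ends in -k. The stems ending in -k (ruminek → rumineen, lifok → lifoen, panik → panien) drop the final letter and add -en.
The other patterns: stems ending in -m or -v add the prefix so-; stems ending in -n add the prefix no-; stems ending in -o add -us.
So pawoznik → pawoznien.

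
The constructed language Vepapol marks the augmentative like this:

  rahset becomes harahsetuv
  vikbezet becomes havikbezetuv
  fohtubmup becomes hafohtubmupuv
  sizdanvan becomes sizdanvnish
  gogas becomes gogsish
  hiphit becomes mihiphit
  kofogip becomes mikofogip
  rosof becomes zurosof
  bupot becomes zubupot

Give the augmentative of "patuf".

hapatufuv

"patuf" has last vowel 'u'. The one such stem in the data (fohtubmup → hafohtubmupuv) adds ha- … -uv around the stem, so the same rule applies.
The other patterns: stems whose last vowel is 'a' delete the last vowel and add -ish; stems whose last vowel is 'i' add the prefix mi-; stems whose last vowel is 'o' add the prefix zu-.
So patuf → hapatufuv.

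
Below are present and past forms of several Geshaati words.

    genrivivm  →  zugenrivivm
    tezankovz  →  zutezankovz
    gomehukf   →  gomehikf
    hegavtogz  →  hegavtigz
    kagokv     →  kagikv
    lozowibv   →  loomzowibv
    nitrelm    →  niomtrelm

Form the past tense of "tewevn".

"tewevn" has second-to-last letter 'v'. The stems whose second-to-last letter is 'v' (genrivivm → zugenrivivm, tezankovz → zutezankovz) add the prefix zu-.
The other patterns: stems whose second-to-last letter is 'g' or 'k' change the last vowel to 'i'; stems whose second-to-last letter is 'b' or 'l' insert -om- after the first vowel.
So tewevn → zutewevn.

zutewevn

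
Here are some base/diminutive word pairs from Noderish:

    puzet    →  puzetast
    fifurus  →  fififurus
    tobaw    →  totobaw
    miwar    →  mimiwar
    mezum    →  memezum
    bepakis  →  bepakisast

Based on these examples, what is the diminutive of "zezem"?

zezemast

bepakis and fifurus both end in -s yet inflect differently (bepakisast, fififurus), so the final letter is not what conditions the rule; the last vowel is.
"zezem" has last vowel 'e'. The one such stem in the data (puzet → puzetast) adds -ast, so the same rule applies.
So zezem → zezemast.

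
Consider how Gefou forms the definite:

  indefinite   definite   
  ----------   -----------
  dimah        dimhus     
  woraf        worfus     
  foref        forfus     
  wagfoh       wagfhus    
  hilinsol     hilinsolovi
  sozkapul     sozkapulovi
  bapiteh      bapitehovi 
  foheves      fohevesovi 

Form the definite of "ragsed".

"ragsed" has 2 vowels. The stems with 2 vowels (dimah → dimhus, woraf → worfus, foref → forfus) delete the last vowel and add -us.
So ragsed → ragsdus.

ragsdus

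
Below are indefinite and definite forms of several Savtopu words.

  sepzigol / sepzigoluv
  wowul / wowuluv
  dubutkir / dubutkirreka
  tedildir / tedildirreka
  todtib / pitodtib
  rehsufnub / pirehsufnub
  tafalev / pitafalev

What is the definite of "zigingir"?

zigingirreka

"zigingir" ends in -r. The stems ending in -r (dubutkir → dubutkirreka, tedildir → tedildirreka) double the final consonant and add -eka.
So zigingir → zigingirreka.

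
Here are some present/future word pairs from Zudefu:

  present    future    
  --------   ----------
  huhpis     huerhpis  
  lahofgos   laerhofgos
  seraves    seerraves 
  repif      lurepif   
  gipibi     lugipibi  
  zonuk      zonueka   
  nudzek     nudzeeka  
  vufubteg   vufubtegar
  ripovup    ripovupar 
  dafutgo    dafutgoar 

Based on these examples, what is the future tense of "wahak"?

wahaeka

"wahak" ends in -k. The stems ending in -k (zonuk → zonueka, nudzek → nudzeeka) drop the final letter and add -eka.
The other patterns: stems ending in -s insert -er- after the first vowel; stems ending in -f or -i add the prefix lu-; stems ending in -g, -o or -p add -ar.
So wahak → wahaeka.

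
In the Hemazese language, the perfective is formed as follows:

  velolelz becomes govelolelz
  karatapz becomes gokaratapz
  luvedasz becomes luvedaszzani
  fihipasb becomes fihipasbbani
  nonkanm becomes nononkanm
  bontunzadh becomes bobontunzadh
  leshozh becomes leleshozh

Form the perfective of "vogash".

velolelz and luvedasz both end in -z yet inflect differently (govelolelz, luvedaszzani), so the final letter is not what conditions the rule; the second-to-last letter is.
"vogash" has second-to-last letter 's'. The stems whose second-to-last letter is 's' (luvedasz → luvedaszzani, fihipasb → fihipasbbani) double the final consonant and add -ani.
The other patterns: stems whose second-to-last letter is 'l' or 'p' add the prefix go-; stems whose second-to-last letter is 'd', 'n' or 'z' repeat the first consonant+vowel as a prefix.
So vogash → vogashhani.

vogashhani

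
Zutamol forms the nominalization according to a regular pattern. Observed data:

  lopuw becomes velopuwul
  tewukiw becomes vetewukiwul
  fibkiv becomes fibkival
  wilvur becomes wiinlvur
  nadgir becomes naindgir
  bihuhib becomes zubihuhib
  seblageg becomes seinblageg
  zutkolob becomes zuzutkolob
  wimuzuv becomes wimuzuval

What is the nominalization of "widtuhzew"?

vewidtuhzewul

"widtuhzew" ends in -w. The stems ending in -w (tewukiw → vetewukiwul, lopuw → velopuwul) add ve- … -ul around the stem.
So widtuhzew → vewidtuhzewul.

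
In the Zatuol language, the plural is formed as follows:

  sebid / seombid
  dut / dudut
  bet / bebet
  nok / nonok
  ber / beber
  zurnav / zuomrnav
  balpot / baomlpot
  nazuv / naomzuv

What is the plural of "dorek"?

balpot and dut both end in -t yet inflect differently (baomlpot, dudut), so the final letter is not what conditions the rule; the number of vowels is.
"dorek" has 2 vowels. The stems with 2 vowels (sebid → seombid, nazuv → naomzuv, zurnav → zuomrnav) insert -om- after the first vowel.
The other pattern: stems with 1 vowel repeat the first consonant+vowel as a prefix.
So dorek → doomrek.

doomrek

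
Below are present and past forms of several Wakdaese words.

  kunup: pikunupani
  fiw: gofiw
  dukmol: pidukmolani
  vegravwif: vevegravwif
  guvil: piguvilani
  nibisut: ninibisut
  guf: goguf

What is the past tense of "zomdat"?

pizomdatani

guf and vegravwif both end in -f yet inflect differently (goguf, vevegravwif), so the final letter is not what conditions the rule; the number of vowels is.
"zomdat" has 2 vowels. The stems with 2 vowels (dukmol → pidukmolani, guvil → piguvilani, kunup → pikunupani) add pi- … -ani around the stem.
So zomdat → pizomdatani.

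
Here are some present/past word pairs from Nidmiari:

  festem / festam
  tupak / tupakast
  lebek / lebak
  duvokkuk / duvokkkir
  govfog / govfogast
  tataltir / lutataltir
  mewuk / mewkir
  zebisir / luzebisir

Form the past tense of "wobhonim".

luwobhonim

mewuk and lebek both end in -k yet inflect differently (mewkir, lebak), so the final letter is not what conditions the rule; the last vowel is.
"wobhonim" has last vowel 'i'. The stems whose last vowel is 'i' (zebisir → luzebisir, tataltir → lutataltir) add the prefix lu-.
The other patterns: stems whose last vowel is 'u' delete the last vowel and add -ir; stems whose last vowel is 'e' change the last vowel to 'a'; stems whose last vowel is 'a' or 'o' add -ast.
So wobhonim → luwobhonim.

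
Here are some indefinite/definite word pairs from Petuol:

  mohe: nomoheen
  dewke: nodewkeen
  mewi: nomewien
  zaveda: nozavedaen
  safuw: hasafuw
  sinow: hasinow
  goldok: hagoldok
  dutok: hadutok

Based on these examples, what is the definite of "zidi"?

nozidien

dewke and dutok both begin with d- yet inflect differently (nodewkeen, hadutok), so the first letter is not what conditions the rule; whether the stem ends in a vowel or a consonant is.
"zidi" ends in a vowel. The stems ending in a vowel (mohe → nomoheen, dewke → nodewkeen, mewi → nomewien) add no- … -en around the stem.
So zidi → nozidien.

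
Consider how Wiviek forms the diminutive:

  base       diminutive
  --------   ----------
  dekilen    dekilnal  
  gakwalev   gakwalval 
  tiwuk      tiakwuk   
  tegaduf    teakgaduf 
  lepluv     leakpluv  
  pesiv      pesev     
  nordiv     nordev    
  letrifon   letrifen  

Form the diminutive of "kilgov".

gakwalev and lepluv both end in -v yet inflect differently (gakwalval, leakpluv), so the final letter is not what conditions the rule; the last vowel is.
"kilgov" has last vowel 'o'. The one such stem in the data (letrifon → letrifen) changes the last vowel to 'e' (as do pesiv, nordiv), so the same rule applies.
So kilgov → kilgev.

kilgev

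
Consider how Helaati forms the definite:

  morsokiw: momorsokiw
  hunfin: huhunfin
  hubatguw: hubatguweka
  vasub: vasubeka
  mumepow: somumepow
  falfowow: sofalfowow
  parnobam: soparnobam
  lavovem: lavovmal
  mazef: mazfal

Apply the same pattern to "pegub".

pegubeka

"pegub" has last vowel 'u'. The stems whose last vowel is 'u' (hubatguw → hubatguweka, vasub → vasubeka) add -eka.
The other patterns: stems whose last vowel is 'i' repeat the first consonant+vowel as a prefix; stems whose last vowel is 'a' or 'o' add the prefix so-; stems whose last vowel is 'e' delete the last vowel and add -al.
So pegub → pegubeka.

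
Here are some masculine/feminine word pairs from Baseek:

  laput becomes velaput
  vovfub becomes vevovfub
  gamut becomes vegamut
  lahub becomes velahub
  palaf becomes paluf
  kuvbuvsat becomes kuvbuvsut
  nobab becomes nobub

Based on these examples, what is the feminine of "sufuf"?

laput and kuvbuvsat both end in -t yet inflect differently (velaput, kuvbuvsut), so the final letter is not what conditions the rule; the last vowel is.
"sufuf" has last vowel 'u'. The stems whose last vowel is 'u' (laput → velaput, vovfub → vevovfub, gamut → vegamut) add the prefix ve-.
The other pattern: stems whose last vowel is 'a' change the last vowel to 'u'.
So sufuf → vesufuf.

vesufuf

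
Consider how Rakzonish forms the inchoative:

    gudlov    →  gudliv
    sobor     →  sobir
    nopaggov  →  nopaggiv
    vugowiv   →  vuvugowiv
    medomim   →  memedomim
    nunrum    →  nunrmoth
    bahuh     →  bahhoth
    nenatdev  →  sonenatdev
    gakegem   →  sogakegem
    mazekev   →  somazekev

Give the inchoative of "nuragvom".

gudlov and vugowiv both end in -v yet inflect differently (gudliv, vuvugowiv), so the final letter is not what conditions the rule; the last vowel is.
"nuragvom" has last vowel 'o'. The stems whose last vowel is 'o' (gudlov → gudliv, sobor → sobir, nopaggov → nopaggiv) change the last vowel to 'i'.
The other patterns: stems whose last vowel is 'i' repeat the first consonant+vowel as a prefix; stems whose last vowel is 'u' delete the last vowel and add -oth; stems whose last vowel is 'e' add the prefix so-.
So nuragvom → nuragvim.

nuragvim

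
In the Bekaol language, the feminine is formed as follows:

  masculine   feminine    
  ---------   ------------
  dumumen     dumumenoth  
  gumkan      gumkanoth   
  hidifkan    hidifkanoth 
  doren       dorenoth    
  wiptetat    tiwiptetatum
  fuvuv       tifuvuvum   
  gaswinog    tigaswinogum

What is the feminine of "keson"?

kesonoth

gumkan and wiptetat both have last vowel 'a' yet inflect differently (gumkanoth, tiwiptetatum), so the last vowel is not what conditions the rule; the final letter is.
"keson" ends in -n. The stems ending in -n (dumumen → dumumenoth, gumkan → gumkanoth, hidifkan → hidifkanoth) add -oth.
The other pattern: stems ending in -g, -t or -v add ti- … -um around the stem.
So keson → kesonoth.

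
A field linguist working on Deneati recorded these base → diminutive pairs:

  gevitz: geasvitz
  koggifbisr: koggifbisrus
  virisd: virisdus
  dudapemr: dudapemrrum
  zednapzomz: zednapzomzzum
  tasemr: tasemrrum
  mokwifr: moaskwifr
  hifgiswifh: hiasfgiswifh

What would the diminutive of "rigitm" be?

koggifbisr and dudapemr both end in -r yet inflect differently (koggifbisrus, dudapemrrum), so the final letter is not what conditions the rule; the second-to-last letter is.
"rigitm" has second-to-last letter 't'. The one such stem in the data (gevitz → geasvitz) inserts -as- after the first vowel (as do hifgiswifh, mokwifr), so the same rule applies.
So rigitm → riasgitm.

riasgitm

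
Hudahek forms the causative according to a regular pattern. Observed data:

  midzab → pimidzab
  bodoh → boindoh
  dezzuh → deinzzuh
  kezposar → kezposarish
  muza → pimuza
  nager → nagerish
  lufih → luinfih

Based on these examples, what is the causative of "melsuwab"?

kezposar and midzab both have last vowel 'a' yet inflect differently (kezposarish, pimidzab), so the last vowel is not what conditions the rule; the final letter is.
"melsuwab" ends in -b. The one such stem in the data (midzab → pimidzab) adds the prefix pi-, so the same rule applies.
So melsuwab → pimelsuwab.

pimelsuwab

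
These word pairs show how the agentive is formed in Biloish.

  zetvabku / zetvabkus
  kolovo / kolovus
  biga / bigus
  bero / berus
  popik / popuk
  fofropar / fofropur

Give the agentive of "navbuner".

navbunur

biga and fofropar both have last vowel 'a' yet inflect differently (bigus, fofropur), so the last vowel is not what conditions the rule; whether the stem ends in a vowel or a consonant is.
"navbuner" ends in a consonant. The stems ending in a consonant (popik → popuk, fofropar → fofropur) change the last vowel to 'u'.
So navbuner → navbunur.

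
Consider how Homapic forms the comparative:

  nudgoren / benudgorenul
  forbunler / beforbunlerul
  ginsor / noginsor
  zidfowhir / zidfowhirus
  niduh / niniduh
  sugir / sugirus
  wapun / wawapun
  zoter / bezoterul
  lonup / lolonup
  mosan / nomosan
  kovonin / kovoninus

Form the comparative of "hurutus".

kovonin and mosan both end in -n yet inflect differently (kovoninus, nomosan), so the final letter is not what conditions the rule; the last vowel is.
"hurutus" has last vowel 'u'. The stems whose last vowel is 'u' (lonup → lolonup, niduh → niniduh, wapun → wawapun) repeat the first consonant+vowel as a prefix.
The other patterns: stems whose last vowel is 'i' add -us; stems whose last vowel is 'a' or 'o' add the prefix no-; stems whose last vowel is 'e' add be- … -ul around the stem.
So hurutus → huhurutus.

huhurutus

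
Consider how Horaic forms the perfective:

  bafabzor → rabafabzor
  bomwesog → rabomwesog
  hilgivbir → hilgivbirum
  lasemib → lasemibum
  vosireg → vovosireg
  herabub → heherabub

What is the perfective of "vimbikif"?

vimbikifum

"vimbikif" has last vowel 'i'. The stems whose last vowel is 'i' (hilgivbir → hilgivbirum, lasemib → lasemibum) add -um.
So vimbikif → vimbikifum.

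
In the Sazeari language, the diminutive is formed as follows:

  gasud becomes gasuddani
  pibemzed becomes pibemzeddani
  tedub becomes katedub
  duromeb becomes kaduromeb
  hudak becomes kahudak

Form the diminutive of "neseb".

gasud and tedub both have last vowel 'u' yet inflect differently (gasuddani, katedub), so the last vowel is not what conditions the rule; the final letter is.
"neseb" ends in -b. The stems ending in -b (tedub → katedub, duromeb → kaduromeb) add the prefix ka-.
So neseb → kaneseb.

kaneseb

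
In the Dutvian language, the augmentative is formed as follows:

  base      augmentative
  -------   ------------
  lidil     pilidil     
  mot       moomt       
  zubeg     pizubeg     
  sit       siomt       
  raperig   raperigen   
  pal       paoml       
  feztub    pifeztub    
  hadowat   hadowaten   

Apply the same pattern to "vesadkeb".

vesadkeben

"vesadkeb" has 3 vowels. The stems with 3 vowels (hadowat → hadowaten, raperig → raperigen) add -en.
The other patterns: stems with 1 vowel insert -om- after the first vowel; stems with 2 vowels add the prefix pi-.
So vesadkeb → vesadkeben.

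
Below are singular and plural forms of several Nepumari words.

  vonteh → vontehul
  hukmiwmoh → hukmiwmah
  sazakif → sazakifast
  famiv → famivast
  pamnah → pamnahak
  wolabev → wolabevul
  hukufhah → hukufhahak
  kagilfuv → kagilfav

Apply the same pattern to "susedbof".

susedbaf

pamnah and vonteh both end in -h yet inflect differently (pamnahak, vontehul), so the final letter is not what conditions the rule; the last vowel is.
"susedbof" has last vowel 'o'. The one such stem in the data (hukmiwmoh → hukmiwmah) changes the last vowel to 'a' (as does kagilfuv), so the same rule applies.
So susedbof → susedbaf.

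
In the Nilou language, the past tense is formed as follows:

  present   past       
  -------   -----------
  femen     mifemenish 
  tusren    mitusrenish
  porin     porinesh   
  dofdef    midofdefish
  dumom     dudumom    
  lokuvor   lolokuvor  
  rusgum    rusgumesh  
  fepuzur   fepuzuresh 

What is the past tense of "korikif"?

korikifesh

tusren and porin both end in -n yet inflect differently (mitusrenish, porinesh), so the final letter is not what conditions the rule; the last vowel is.
"korikif" has last vowel 'i'. The one such stem in the data (porin → porinesh) adds -esh, so the same rule applies.
The other patterns: stems whose last vowel is 'o' repeat the first consonant+vowel as a prefix; stems whose last vowel is 'e' add mi- … -ish around the stem.
So korikif → korikifesh.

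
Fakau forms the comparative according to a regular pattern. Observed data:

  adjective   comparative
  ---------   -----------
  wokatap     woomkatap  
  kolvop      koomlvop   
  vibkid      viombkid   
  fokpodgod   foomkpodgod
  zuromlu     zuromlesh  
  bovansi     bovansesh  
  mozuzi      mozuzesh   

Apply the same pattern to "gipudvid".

vibkid and bovansi both have last vowel 'i' yet inflect differently (viombkid, bovansesh), so the last vowel is not what conditions the rule; whether the stem ends in a vowel or a consonant is.
"gipudvid" ends in a consonant. The stems ending in a consonant (wokatap → woomkatap, kolvop → koomlvop, vibkid → viombkid) insert -om- after the first vowel.
So gipudvid → giompudvid.

giompudvid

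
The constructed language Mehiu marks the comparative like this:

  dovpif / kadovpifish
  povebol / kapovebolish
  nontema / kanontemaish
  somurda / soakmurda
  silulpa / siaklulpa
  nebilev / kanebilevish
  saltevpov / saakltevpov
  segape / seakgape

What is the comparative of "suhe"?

suakhe

saltevpov and nebilev both end in -v yet inflect differently (saakltevpov, kanebilevish), so the final letter is not what conditions the rule; the first letter is.
"suhe" begins with s-. The stems beginning with s- (segape → seakgape, somurda → soakmurda, saltevpov → saakltevpov) insert -ak- after the first vowel.
The other pattern: stems beginning with d-, n- or p- add ka- … -ish around the stem.
So suhe → suakhe.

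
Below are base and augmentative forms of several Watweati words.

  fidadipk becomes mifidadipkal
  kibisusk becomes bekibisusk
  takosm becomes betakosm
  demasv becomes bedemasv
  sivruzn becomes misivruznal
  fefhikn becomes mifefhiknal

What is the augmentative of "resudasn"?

kibisusk and fidadipk both end in -k yet inflect differently (bekibisusk, mifidadipkal), so the final letter is not what conditions the rule; the second-to-last letter is.
"resudasn" has second-to-last letter 's'. The stems whose second-to-last letter is 's' (takosm → betakosm, demasv → bedemasv, kibisusk → bekibisusk) add the prefix be-.
So resudasn → beresudasn.

beresudasn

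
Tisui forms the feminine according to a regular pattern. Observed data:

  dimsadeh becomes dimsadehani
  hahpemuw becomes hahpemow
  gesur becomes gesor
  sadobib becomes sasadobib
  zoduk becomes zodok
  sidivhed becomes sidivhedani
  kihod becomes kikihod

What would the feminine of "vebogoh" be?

vevebogoh

sidivhed and kihod both end in -d yet inflect differently (sidivhedani, kikihod), so the final letter is not what conditions the rule; the last vowel is.
"vebogoh" has last vowel 'o'. The one such stem in the data (kihod → kikihod) repeats the first consonant+vowel as a prefix (as does sadobib), so the same rule applies.
The other patterns: stems whose last vowel is 'u' change the last vowel to 'o'; stems whose last vowel is 'e' add -ani.
So vebogoh → vevebogoh.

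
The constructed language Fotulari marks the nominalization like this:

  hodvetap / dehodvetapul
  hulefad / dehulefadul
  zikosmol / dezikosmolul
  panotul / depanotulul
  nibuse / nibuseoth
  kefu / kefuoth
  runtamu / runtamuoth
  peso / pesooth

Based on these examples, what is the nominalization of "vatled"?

devatledul

panotul and kefu both have last vowel 'u' yet inflect differently (depanotulul, kefuoth), so the last vowel is not what conditions the rule; whether the stem ends in a vowel or a consonant is.
"vatled" ends in a consonant. The stems ending in a consonant (hodvetap → dehodvetapul, hulefad → dehulefadul, zikosmol → dezikosmolul) add de- … -ul around the stem.
So vatled → devatledul.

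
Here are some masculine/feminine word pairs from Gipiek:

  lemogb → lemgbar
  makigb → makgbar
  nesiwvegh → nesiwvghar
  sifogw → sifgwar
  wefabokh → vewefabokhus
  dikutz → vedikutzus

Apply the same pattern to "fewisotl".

vefewisotlus

nesiwvegh and wefabokh both end in -h yet inflect differently (nesiwvghar, vewefabokhus), so the final letter is not what conditions the rule; the second-to-last letter is.
"fewisotl" has second-to-last letter 't'. The one such stem in the data (dikutz → vedikutzus) adds ve- … -us around the stem, so the same rule applies.
The other pattern: stems whose second-to-last letter is 'g' delete the last vowel and add -ar.
So fewisotl → vefewisotlus.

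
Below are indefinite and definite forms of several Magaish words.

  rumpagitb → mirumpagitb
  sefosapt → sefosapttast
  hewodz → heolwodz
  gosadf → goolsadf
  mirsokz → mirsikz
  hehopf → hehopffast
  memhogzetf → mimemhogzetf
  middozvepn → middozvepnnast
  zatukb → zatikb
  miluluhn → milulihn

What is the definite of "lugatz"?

"lugatz" has second-to-last letter 't'. The stems whose second-to-last letter is 't' (memhogzetf → mimemhogzetf, rumpagitb → mirumpagitb) add the prefix mi-.
The other patterns: stems whose second-to-last letter is 'p' double the final consonant and add -ast; stems whose second-to-last letter is 'd' insert -ol- after the first vowel; stems whose second-to-last letter is 'h' or 'k' change the last vowel to 'i'.
So lugatz → milugatz.

milugatz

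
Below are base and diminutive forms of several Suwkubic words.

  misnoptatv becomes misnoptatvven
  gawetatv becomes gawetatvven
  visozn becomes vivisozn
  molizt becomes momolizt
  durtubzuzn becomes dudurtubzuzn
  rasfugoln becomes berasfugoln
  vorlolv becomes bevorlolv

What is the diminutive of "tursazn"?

tutursazn

visozn and rasfugoln both end in -n yet inflect differently (vivisozn, berasfugoln), so the final letter is not what conditions the rule; the second-to-last letter is.
"tursazn" has second-to-last letter 'z'. The stems whose second-to-last letter is 'z' (visozn → vivisozn, molizt → momolizt, durtubzuzn → dudurtubzuzn) repeat the first consonant+vowel as a prefix.
The other patterns: stems whose second-to-last letter is 't' double the final consonant and add -en; stems whose second-to-last letter is 'l' add the prefix be-.
So tursazn → tutursazn.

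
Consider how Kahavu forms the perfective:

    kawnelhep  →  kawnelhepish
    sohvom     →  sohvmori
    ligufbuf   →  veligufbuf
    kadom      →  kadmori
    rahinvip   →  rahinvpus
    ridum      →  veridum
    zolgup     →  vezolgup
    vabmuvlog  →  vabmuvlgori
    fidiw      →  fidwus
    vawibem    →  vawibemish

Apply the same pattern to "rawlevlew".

rawlevlewish

"rawlevlew" has last vowel 'e'. The stems whose last vowel is 'e' (vawibem → vawibemish, kawnelhep → kawnelhepish) add -ish.
So rawlevlew → rawlevlewish.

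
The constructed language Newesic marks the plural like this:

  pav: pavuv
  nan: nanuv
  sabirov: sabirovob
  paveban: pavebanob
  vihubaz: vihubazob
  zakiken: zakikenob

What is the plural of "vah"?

pav and sabirov both end in -v yet inflect differently (pavuv, sabirovob), so the final letter is not what conditions the rule; the number of vowels is.
"vah" has 1 vowel. The stems with 1 vowel (pav → pavuv, nan → nanuv) add -uv.
So vah → vahuv.

vahuv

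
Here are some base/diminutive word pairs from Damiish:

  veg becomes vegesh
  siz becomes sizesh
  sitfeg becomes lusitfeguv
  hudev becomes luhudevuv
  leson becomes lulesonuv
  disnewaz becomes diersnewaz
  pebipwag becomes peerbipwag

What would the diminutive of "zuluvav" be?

veg and sitfeg both end in -g yet inflect differently (vegesh, lusitfeguv), so the final letter is not what conditions the rule; the number of vowels is.
"zuluvav" has 3 vowels. The stems with 3 vowels (disnewaz → diersnewaz, pebipwag → peerbipwag) insert -er- after the first vowel.
So zuluvav → zuerluvav.

zuerluvav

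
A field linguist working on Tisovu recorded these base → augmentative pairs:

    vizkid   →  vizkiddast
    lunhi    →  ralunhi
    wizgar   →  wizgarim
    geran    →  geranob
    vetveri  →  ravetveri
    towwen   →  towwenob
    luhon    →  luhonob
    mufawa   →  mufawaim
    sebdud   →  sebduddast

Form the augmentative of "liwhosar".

lunhi and vizkid both have last vowel 'i' yet inflect differently (ralunhi, vizkiddast), so the last vowel is not what conditions the rule; the final letter is.
"liwhosar" ends in -r. The one such stem in the data (wizgar → wizgarim) adds -im, so the same rule applies.
The other patterns: stems ending in -i add the prefix ra-; stems ending in -d double the final consonant and add -ast; stems ending in -n add -ob.
So liwhosar → liwhosarim.

liwhosarim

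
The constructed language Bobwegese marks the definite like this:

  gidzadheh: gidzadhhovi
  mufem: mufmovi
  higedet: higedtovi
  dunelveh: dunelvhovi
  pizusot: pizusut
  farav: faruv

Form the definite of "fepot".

feput

higedet and pizusot both end in -t yet inflect differently (higedtovi, pizusut), so the final letter is not what conditions the rule; the last vowel is.
"fepot" has last vowel 'o'. The one such stem in the data (pizusot → pizusut) changes the last vowel to 'u' (as does farav), so the same rule applies.
The other pattern: stems whose last vowel is 'e' delete the last vowel and add -ovi.
So fepot → feput.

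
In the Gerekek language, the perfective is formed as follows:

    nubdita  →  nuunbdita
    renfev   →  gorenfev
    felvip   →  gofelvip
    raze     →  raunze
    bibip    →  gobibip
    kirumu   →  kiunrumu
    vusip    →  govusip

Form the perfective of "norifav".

gonorifav

raze and renfev both have last vowel 'e' yet inflect differently (raunze, gorenfev), so the last vowel is not what conditions the rule; whether the stem ends in a vowel or a consonant is.
"norifav" ends in a consonant. The stems ending in a consonant (felvip → gofelvip, vusip → govusip, renfev → gorenfev) add the prefix go-.
So norifav → gonorifav.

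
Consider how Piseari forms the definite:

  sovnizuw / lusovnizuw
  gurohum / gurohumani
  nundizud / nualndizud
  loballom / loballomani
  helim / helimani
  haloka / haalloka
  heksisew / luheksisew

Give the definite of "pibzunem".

"pibzunem" ends in -m. The stems ending in -m (loballom → loballomani, gurohum → gurohumani, helim → helimani) add -ani.
So pibzunem → pibzunemani.

pibzunemani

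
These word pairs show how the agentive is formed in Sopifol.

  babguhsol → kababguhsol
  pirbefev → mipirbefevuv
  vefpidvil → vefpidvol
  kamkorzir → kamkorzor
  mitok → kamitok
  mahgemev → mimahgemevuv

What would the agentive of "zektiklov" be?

babguhsol and vefpidvil both end in -l yet inflect differently (kababguhsol, vefpidvol), so the final letter is not what conditions the rule; the last vowel is.
"zektiklov" has last vowel 'o'. The stems whose last vowel is 'o' (babguhsol → kababguhsol, mitok → kamitok) add the prefix ka-.
So zektiklov → kazektiklov.

kazektiklov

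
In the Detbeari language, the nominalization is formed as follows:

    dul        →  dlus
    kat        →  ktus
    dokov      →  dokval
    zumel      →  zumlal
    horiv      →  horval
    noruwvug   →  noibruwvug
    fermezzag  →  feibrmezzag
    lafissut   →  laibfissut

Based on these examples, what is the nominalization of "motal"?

dul and zumel both end in -l yet inflect differently (dlus, zumlal), so the final letter is not what conditions the rule; the number of vowels is.
"motal" has 2 vowels. The stems with 2 vowels (dokov → dokval, zumel → zumlal, horiv → horval) delete the last vowel and add -al.
The other patterns: stems with 1 vowel delete the last vowel and add -us; stems with 3 vowels insert -ib- after the first vowel.
So motal → motlal.

motlal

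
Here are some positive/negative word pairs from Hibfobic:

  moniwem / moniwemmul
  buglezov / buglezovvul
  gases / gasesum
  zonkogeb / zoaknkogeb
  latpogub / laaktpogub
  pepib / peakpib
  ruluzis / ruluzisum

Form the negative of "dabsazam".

"dabsazam" ends in -m. The one such stem in the data (moniwem → moniwemmul) doubles the final consonant and adds -ul (as does buglezov), so the same rule applies.
So dabsazam → dabsazammul.

dabsazammul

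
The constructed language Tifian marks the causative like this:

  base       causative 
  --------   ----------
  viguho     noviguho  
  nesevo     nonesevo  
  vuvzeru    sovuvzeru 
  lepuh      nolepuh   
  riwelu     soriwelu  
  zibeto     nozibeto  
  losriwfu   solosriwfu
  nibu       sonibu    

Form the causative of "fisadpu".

sofisadpu

riwelu and lepuh both have last vowel 'u' yet inflect differently (soriwelu, nolepuh), so the last vowel is not what conditions the rule; the final letter is.
"fisadpu" ends in -u. The stems ending in -u (riwelu → soriwelu, vuvzeru → sovuvzeru, nibu → sonibu) add the prefix so-.
The other pattern: stems ending in -h or -o add the prefix no-.
So fisadpu → sofisadpu.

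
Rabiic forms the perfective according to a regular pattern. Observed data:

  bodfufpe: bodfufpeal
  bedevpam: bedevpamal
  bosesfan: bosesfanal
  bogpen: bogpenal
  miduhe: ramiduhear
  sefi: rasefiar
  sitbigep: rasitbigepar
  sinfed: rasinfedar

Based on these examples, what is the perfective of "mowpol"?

bodfufpe and miduhe both end in -e yet inflect differently (bodfufpeal, ramiduhear), so the final letter is not what conditions the rule; the first letter is.
"mowpol" begins with m-. The one such stem in the data (miduhe → ramiduhear) adds ra- … -ar around the stem, so the same rule applies.
The other pattern: stems beginning with b- add -al.
So mowpol → ramowpolar.

ramowpolar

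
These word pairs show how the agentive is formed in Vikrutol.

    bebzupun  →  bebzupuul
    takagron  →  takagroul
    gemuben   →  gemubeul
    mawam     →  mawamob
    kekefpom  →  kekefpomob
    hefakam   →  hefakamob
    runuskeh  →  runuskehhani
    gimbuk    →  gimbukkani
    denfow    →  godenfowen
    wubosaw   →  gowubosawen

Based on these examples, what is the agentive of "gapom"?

takagron and kekefpom both have last vowel 'o' yet inflect differently (takagroul, kekefpomob), so the last vowel is not what conditions the rule; the final letter is.
"gapom" ends in -m. The stems ending in -m (mawam → mawamob, kekefpom → kekefpomob, hefakam → hefakamob) add -ob.
So gapom → gapomob.

gapomob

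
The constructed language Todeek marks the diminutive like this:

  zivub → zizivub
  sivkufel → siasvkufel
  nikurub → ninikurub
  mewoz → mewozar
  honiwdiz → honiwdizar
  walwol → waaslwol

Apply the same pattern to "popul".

walwol and mewoz both have last vowel 'o' yet inflect differently (waaslwol, mewozar), so the last vowel is not what conditions the rule; the final letter is.
"popul" ends in -l. The stems ending in -l (sivkufel → siasvkufel, walwol → waaslwol) insert -as- after the first vowel.
The other patterns: stems ending in -z add -ar; stems ending in -b repeat the first consonant+vowel as a prefix.
So popul → poaspul.

poaspul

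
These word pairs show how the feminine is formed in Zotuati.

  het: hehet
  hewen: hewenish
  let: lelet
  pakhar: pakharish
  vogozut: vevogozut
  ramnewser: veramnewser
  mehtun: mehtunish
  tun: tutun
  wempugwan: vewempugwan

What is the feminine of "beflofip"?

vebeflofip

tun and hewen both end in -n yet inflect differently (tutun, hewenish), so the final letter is not what conditions the rule; the number of vowels is.
"beflofip" has 3 vowels. The stems with 3 vowels (ramnewser → veramnewser, vogozut → vevogozut, wempugwan → vewempugwan) add the prefix ve-.
So beflofip → vebeflofip.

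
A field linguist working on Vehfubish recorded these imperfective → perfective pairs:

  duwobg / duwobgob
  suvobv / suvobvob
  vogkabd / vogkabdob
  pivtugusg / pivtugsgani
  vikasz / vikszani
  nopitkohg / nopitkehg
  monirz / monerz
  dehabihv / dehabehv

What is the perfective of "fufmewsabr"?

fufmewsabrob

"fufmewsabr" has second-to-last letter 'b'. The stems whose second-to-last letter is 'b' (duwobg → duwobgob, suvobv → suvobvob, vogkabd → vogkabdob) add -ob.
So fufmewsabr → fufmewsabrob.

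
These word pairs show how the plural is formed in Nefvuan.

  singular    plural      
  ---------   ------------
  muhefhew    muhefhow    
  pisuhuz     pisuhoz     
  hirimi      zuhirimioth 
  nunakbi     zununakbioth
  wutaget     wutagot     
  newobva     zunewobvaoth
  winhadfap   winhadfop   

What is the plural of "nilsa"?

"nilsa" ends in a vowel. The stems ending in a vowel (hirimi → zuhirimioth, newobva → zunewobvaoth, nunakbi → zununakbioth) add zu- … -oth around the stem.
The other pattern: stems ending in a consonant change the last vowel to 'o'.
So nilsa → zunilsaoth.

zunilsaoth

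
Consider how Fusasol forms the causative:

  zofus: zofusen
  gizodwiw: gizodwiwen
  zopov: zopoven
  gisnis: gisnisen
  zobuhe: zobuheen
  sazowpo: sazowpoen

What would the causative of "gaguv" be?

gaguven

Every pair shown (zofus → zofusen, gizodwiw → gizodwiwen, zopov → zopoven, …) follows the same rule: add -en.
So gaguv → gaguven.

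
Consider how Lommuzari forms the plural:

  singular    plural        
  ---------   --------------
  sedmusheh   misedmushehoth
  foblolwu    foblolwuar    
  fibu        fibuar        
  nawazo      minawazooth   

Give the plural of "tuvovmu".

foblolwu and sedmusheh both have 3 vowels yet inflect differently (foblolwuar, misedmushehoth), so the number of vowels is not what conditions the rule; the final letter is.
"tuvovmu" ends in -u. The stems ending in -u (foblolwu → foblolwuar, fibu → fibuar) add -ar.
The other pattern: stems ending in -h or -o add mi- … -oth around the stem.
So tuvovmu → tuvovmuar.

tuvovmuar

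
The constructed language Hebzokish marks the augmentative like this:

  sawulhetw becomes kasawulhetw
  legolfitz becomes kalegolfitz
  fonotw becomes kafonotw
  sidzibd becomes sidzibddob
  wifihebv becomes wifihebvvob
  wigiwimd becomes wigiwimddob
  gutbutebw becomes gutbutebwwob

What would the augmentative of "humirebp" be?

sawulhetw and gutbutebw both end in -w yet inflect differently (kasawulhetw, gutbutebwwob), so the final letter is not what conditions the rule; the second-to-last letter is.
"humirebp" has second-to-last letter 'b'. The stems whose second-to-last letter is 'b' (sidzibd → sidzibddob, wifihebv → wifihebvvob, gutbutebw → gutbutebwwob) double the final consonant and add -ob.
So humirebp → humirebppob.

humirebppob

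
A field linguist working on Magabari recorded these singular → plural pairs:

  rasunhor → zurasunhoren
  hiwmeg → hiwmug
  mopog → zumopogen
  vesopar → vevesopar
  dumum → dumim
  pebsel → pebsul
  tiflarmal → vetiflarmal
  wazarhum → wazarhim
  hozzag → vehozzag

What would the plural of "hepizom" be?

pebsel and tiflarmal both end in -l yet inflect differently (pebsul, vetiflarmal), so the final letter is not what conditions the rule; the last vowel is.
"hepizom" has last vowel 'o'. The stems whose last vowel is 'o' (mopog → zumopogen, rasunhor → zurasunhoren) add zu- … -en around the stem.
The other patterns: stems whose last vowel is 'e' change the last vowel to 'u'; stems whose last vowel is 'u' change the last vowel to 'i'; stems whose last vowel is 'a' add the prefix ve-.
So hepizom → zuhepizomen.

zuhepizomen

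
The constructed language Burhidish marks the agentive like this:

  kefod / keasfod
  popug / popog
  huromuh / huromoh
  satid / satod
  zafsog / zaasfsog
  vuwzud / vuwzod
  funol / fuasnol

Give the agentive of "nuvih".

nuvoh

"nuvih" has last vowel 'i'. The one such stem in the data (satid → satod) changes the last vowel to 'o' (as do vuwzud, popug), so the same rule applies.
So nuvih → nuvoh.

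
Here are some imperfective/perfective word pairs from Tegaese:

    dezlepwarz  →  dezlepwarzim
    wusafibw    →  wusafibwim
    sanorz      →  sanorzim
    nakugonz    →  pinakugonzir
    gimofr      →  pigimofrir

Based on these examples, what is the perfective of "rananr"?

pirananrir

"rananr" has second-to-last letter 'n'. The one such stem in the data (nakugonz → pinakugonzir) adds pi- … -ir around the stem, so the same rule applies.
So rananr → pirananrir.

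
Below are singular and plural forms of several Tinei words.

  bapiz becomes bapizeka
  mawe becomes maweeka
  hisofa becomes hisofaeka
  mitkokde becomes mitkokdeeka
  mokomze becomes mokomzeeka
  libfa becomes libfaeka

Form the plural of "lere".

Every pair shown (bapiz → bapizeka, mawe → maweeka, hisofa → hisofaeka, …) follows the same rule: add -eka.
So lere → lereeka.

lereeka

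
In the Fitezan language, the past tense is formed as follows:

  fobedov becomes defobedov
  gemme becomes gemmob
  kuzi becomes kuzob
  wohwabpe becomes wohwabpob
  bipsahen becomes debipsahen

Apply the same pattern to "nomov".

"nomov" ends in a consonant. The stems ending in a consonant (fobedov → defobedov, bipsahen → debipsahen) add the prefix de-.
So nomov → denomov.

denomov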